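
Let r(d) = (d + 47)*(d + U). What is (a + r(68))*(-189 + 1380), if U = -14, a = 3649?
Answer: 11742069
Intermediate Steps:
r(d) = (-14 + d)*(47 + d) (r(d) = (d + 47)*(d - 14) = (47 + d)*(-14 + d) = (-14 + d)*(47 + d))
(a + r(68))*(-189 + 1380) = (3649 + (-658 + 68**2 + 33*68))*(-189 + 1380) = (3649 + (-658 + 4624 + 2244))*1191 = (3649 + 6210)*1191 = 9859*1191 = 11742069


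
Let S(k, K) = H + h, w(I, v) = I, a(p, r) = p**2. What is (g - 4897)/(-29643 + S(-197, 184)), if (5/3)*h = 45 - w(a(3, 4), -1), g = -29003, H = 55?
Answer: 42375/36958 ≈ 1.1466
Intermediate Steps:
h = 108/5 (h = 3*(45 - 1*3**2)/5 = 3*(45 - 1*9)/5 = 3*(45 - 9)/5 = (3/5)*36 = 108/5 ≈ 21.600)
S(k, K) = 383/5 (S(k, K) = 55 + 108/5 = 383/5)
(g - 4897)/(-29643 + S(-197, 184)) = (-29003 - 4897)/(-29643 + 383/5) = -33900/(-147832/5) = -33900*(-5/147832) = 42375/36958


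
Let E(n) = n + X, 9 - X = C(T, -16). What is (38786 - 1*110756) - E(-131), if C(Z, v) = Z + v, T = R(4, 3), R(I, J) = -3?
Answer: -71867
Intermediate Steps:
T = -3
X = 28 (X = 9 - (-3 - 16) = 9 - 1*(-19) = 9 + 19 = 28)
E(n) = 28 + n (E(n) = n + 28 = 28 + n)
(38786 - 1*110756) - E(-131) = (38786 - 1*110756) - (28 - 131) = (38786 - 110756) - 1*(-103) = -71970 + 103 = -71867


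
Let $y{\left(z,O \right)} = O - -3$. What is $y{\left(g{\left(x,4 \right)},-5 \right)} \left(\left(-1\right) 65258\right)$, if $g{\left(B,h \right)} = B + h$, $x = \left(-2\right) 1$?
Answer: $130516$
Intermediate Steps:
$x = -2$
$y{\left(z,O \right)} = 3 + O$ ($y{\left(z,O \right)} = O + 3 = 3 + O$)
$y{\left(g{\left(x,4 \right)},-5 \right)} \left(\left(-1\right) 65258\right) = \left(3 - 5\right) \left(\left(-1\right) 65258\right) = \left(-2\right) \left(-65258\right) = 130516$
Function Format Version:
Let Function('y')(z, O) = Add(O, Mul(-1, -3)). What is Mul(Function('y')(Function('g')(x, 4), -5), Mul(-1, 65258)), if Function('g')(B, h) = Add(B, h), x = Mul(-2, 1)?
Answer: 130516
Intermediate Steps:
x = -2
Function('y')(z, O) = Add(3, O) (Function('y')(z, O) = Add(O, 3) = Add(3, O))
Mul(Function('y')(Function('g')(x, 4), -5), Mul(-1, 65258)) = Mul(Add(3, -5), Mul(-1, 65258)) = Mul(-2, -65258) = 130516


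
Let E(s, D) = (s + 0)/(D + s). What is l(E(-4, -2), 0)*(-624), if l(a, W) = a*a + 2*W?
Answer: -832/3 ≈ -277.33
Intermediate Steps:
E(s, D) = s/(D + s)
l(a, W) = a² + 2*W
l(E(-4, -2), 0)*(-624) = ((-4/(-2 - 4))² + 2*0)*(-624) = ((-4/(-6))² + 0)*(-624) = ((-4*(-⅙))² + 0)*(-624) = ((⅔)² + 0)*(-624) = (4/9 + 0)*(-624) = (4/9)*(-624) = -832/3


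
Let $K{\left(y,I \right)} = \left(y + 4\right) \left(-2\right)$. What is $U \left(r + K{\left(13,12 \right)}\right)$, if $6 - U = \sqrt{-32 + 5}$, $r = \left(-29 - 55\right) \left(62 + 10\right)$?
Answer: $-36492 + 18246 i \sqrt{3} \approx -36492.0 + 31603.0 i$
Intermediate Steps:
$r = -6048$ ($r = \left(-84\right) 72 = -6048$)
$K{\left(y,I \right)} = -8 - 2 y$ ($K{\left(y,I \right)} = \left(4 + y\right) \left(-2\right) = -8 - 2 y$)
$U = 6 - 3 i \sqrt{3}$ ($U = 6 - \sqrt{-32 + 5} = 6 - \sqrt{-27} = 6 - 3 i \sqrt{3} \approx 6.0 - 5.1962 i$)
$U \left(r + K{\left(13,12 \right)}\right) = \left(6 - 3 i \sqrt{3}\right) \left(-6048 - 34\right) = \left(6 - 3 i \sqrt{3}\right) \left(-6082\right) = -36492 + 18246 i \sqrt{3}$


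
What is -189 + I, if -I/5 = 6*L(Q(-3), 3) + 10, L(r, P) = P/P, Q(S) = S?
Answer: -269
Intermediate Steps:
L(r, P) = 1
I = -80 (I = -5*(6*1 + 10) = -5*(6 + 10) = -5*16 = -80)
-189 + I = -189 - 80 = -269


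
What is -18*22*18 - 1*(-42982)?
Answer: 35854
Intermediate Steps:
-18*22*18 - 1*(-42982) = -396*18 + 42982 = -7128 + 42982 = 35854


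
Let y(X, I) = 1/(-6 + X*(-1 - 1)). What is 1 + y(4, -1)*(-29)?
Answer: 43/14 ≈ 3.0714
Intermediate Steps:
y(X, I) = 1/(-6 - 2*X) (y(X, I) = 1/(-6 + X*(-2)) = 1/(-6 - 2*X))
1 + y(4, -1)*(-29) = 1 - 1/(6 + 2*4)*(-29) = 1 - 1/(6 + 8)*(-29) = 1 - 1/14*(-29) = 1 + 29/14 = 43/14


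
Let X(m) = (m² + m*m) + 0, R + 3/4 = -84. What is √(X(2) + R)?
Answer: I*√307/2 ≈ 8.7607*I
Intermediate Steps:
R = -339/4 (R = -¾ - 84 = -339/4 ≈ -84.750)
X(m) = 2*m² (X(m) = (m² + m²) + 0 = 2*m² + 0 = 2*m²)
√(X(2) + R) = √(2*2² - 339/4) = √(2*4 - 339/4) = √(8 - 339/4) = √(-307/4) = I*√307/2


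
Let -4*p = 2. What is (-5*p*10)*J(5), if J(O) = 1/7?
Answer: 25/7 ≈ 3.5714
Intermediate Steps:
p = -½ (p = -¼*2 = -½ ≈ -0.50000)
J(O) = ⅐
(-5*p*10)*J(5) = (-5*(-½)*10)*(⅐) = ((5/2)*10)*(⅐) = 25*(⅐) = 25/7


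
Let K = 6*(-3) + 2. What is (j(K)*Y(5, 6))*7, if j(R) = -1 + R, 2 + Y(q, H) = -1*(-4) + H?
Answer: -952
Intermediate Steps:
Y(q, H) = 2 + H (Y(q, H) = -2 + (-1*(-4) + H) = -2 + (4 + H) = 2 + H)
K = -16 (K = -18 + 2 = -16)
(j(K)*Y(5, 6))*7 = ((-1 - 16)*(2 + 6))*7 = -17*8*7 = -136*7 = -952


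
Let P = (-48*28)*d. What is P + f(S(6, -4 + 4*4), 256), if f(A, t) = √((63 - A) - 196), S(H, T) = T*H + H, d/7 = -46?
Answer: 432768 + I*√211 ≈ 4.3277e+5 + 14.526*I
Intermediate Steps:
d = -322 (d = 7*(-46) = -322)
S(H, T) = H + H*T (S(H, T) = H*T + H = H + H*T)
P = 432768 (P = -48*28*(-322) = -1344*(-322) = 432768)
f(A, t) = √(-133 - A)
P + f(S(6, -4 + 4*4), 256) = 432768 + √(-133 - 6*(1 + (-4 + 4*4))) = 432768 + √(-133 - 6*(1 + (-4 + 16))) = 432768 + √(-133 - 6*(1 + 12)) = 432768 + √(-133 - 6*13) = 432768 + √(-133 - 1*78) = 432768 + √(-133 - 78) = 432768 + √(-211) = 432768 + I*√211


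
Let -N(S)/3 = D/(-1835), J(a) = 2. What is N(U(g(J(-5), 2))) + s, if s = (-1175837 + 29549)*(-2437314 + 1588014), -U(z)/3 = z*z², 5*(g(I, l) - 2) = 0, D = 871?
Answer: 1786450301066613/1835 ≈ 9.7354e+11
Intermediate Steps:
g(I, l) = 2 (g(I, l) = 2 + (⅕)*0 = 2 + 0 = 2)
U(z) = -3*z³ (U(z) = -3*z*z² = -3*z³)
N(S) = 2613/1835 (N(S) = -2613/(-1835) = -2613*(-1)/1835 = -3*(-871/1835) = 2613/1835)
s = 973542398400 (s = -1146288*(-849300) = 973542398400)
N(U(g(J(-5), 2))) + s = 2613/1835 + 973542398400 = 1786450301066613/1835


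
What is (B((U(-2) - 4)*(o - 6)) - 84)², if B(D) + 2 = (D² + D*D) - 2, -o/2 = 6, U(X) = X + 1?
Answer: 259596544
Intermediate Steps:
U(X) = 1 + X
o = -12 (o = -2*6 = -12)
B(D) = -4 + 2*D² (B(D) = -2 + ((D² + D*D) - 2) = -2 + ((D² + D²) - 2) = -2 + (2*D² - 2) = -2 + (-2 + 2*D²) = -4 + 2*D²)
(B((U(-2) - 4)*(o - 6)) - 84)² = ((-4 + 2*(((1 - 2) - 4)*(-12 - 6))²) - 84)² = ((-4 + 2*((-1 - 4)*(-18))²) - 84)² = ((-4 + 2*(-5*(-18))²) - 84)² = ((-4 + 2*90²) - 84)² = ((-4 + 2*8100) - 84)² = ((-4 + 16200) - 84)² = (16196 - 84)² = 16112² = 259596544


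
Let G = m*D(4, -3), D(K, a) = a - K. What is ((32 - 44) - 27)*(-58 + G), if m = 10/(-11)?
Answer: 22152/11 ≈ 2013.8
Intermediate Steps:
m = -10/11 (m = 10*(-1/11) = -10/11 ≈ -0.90909)
G = 70/11 (G = -10*(-3 - 1*4)/11 = -10*(-3 - 4)/11 = -10/11*(-7) = 70/11 ≈ 6.3636)
((32 - 44) - 27)*(-58 + G) = ((32 - 44) - 27)*(-58 + 70/11) = (-12 - 27)*(-568/11) = -39*(-568/11) = 22152/11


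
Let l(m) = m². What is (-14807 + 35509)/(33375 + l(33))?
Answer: 10351/17232 ≈ 0.60069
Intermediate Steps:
(-14807 + 35509)/(33375 + l(33)) = (-14807 + 35509)/(33375 + 33²) = 20702/(33375 + 1089) = 20702/34464 = 20702*(1/34464) = 10351/17232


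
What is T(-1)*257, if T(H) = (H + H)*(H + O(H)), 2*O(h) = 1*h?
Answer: 771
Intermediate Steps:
O(h) = h/2 (O(h) = (1*h)/2 = h/2)
T(H) = 3*H² (T(H) = (H + H)*(H + H/2) = (2*H)*(3*H/2) = 3*H²)
T(-1)*257 = (3*(-1)²)*257 = (3*1)*257 = 3*257 = 771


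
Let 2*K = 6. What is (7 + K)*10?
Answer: 100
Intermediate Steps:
K = 3 (K = (1/2)*6 = 3)
(7 + K)*10 = (7 + 3)*10 = 10*10 = 100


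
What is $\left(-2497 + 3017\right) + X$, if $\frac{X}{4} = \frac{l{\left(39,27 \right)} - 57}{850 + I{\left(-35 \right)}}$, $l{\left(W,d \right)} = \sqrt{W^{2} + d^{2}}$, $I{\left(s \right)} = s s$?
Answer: $\frac{1078772}{2075} + \frac{12 \sqrt{10}}{415} \approx 519.98$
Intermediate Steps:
$I{\left(s \right)} = s^{2}$
$X = - \frac{228}{2075} + \frac{12 \sqrt{10}}{415}$ ($X = 4 \frac{\sqrt{39^{2} + 27^{2}} - 57}{850 + \left(-35\right)^{2}} = 4 \frac{\sqrt{1521 + 729} - 57}{850 + 1225} = 4 \frac{\sqrt{2250} - 57}{2075} = 4 \left(15 \sqrt{10} - 57\right) \frac{1}{2075} = 4 \left(-57 + 15 \sqrt{10}\right) \frac{1}{2075} = 4 \left(- \frac{57}{2075} + \frac{3 \sqrt{10}}{415}\right) = - \frac{228}{2075} + \frac{12 \sqrt{10}}{415} \approx -0.01844$)
$\left(-2497 + 3017\right) + X = \left(-2497 + 3017\right) - \left(\frac{228}{2075} - \frac{12 \sqrt{10}}{415}\right) = 520 - \left(\frac{228}{2075} - \frac{12 \sqrt{10}}{415}\right) = \frac{1078772}{2075} + \frac{12 \sqrt{10}}{415}$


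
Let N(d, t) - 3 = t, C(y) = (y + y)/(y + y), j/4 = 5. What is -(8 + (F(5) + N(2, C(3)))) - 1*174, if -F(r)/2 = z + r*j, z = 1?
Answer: 16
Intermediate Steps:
j = 20 (j = 4*5 = 20)
C(y) = 1 (C(y) = (2*y)/((2*y)) = (2*y)*(1/(2*y)) = 1)
N(d, t) = 3 + t
F(r) = -2 - 40*r (F(r) = -2*(1 + r*20) = -2*(1 + 20*r) = -2 - 40*r)
-(8 + (F(5) + N(2, C(3)))) - 1*174 = -(8 + ((-2 - 40*5) + (3 + 1))) - 1*174 = -(8 + ((-2 - 200) + 4)) - 174 = -(8 + (-202 + 4)) - 174 = -(8 - 198) - 174 = -1*(-190) - 174 = 190 - 174 = 16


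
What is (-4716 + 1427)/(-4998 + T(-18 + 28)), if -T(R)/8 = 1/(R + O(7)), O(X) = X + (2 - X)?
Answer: 429/652 ≈ 0.65798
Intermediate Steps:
O(X) = 2
T(R) = -8/(2 + R) (T(R) = -8/(R + 2) = -8/(2 + R))
(-4716 + 1427)/(-4998 + T(-18 + 28)) = (-4716 + 1427)/(-4998 - 8/(2 + (-18 + 28))) = -3289/(-4998 - 8/(2 + 10)) = -3289/(-4998 - 8/12) = -3289/(-4998 - 8*1/12) = -3289/(-4998 - 2/3) = -3289/(-14996/3) = -3289*(-3/14996) = 429/652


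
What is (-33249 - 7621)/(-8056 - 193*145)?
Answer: 40870/36041 ≈ 1.1340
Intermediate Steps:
(-33249 - 7621)/(-8056 - 193*145) = -40870/(-8056 - 27985) = -40870/(-36041) = -40870*(-1/36041) = 40870/36041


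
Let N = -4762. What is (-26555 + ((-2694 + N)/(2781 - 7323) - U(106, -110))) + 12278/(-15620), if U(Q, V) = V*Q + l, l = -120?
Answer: -262041761239/17736510 ≈ -14774.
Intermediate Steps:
U(Q, V) = -120 + Q*V (U(Q, V) = V*Q - 120 = Q*V - 120 = -120 + Q*V)
(-26555 + ((-2694 + N)/(2781 - 7323) - U(106, -110))) + 12278/(-15620) = (-26555 + ((-2694 - 4762)/(2781 - 7323) - (-120 + 106*(-110)))) + 12278/(-15620) = (-26555 + (-7456/(-4542) - (-120 - 11660))) + 12278*(-1/15620) = (-26555 + (-7456*(-1/4542) - 1*(-11780))) - 6139/7810 = (-26555 + (3728/2271 + 11780)) - 6139/7810 = (-26555 + 26756108/2271) - 6139/7810 = -33550297/2271 - 6139/7810 = -262041761239/17736510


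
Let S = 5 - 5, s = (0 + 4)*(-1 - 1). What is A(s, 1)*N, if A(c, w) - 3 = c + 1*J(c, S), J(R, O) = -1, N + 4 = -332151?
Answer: 1992930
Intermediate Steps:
N = -332155 (N = -4 - 332151 = -332155)
s = -8 (s = 4*(-2) = -8)
S = 0
A(c, w) = 2 + c (A(c, w) = 3 + (c + 1*(-1)) = 3 + (c - 1) = 3 + (-1 + c) = 2 + c)
A(s, 1)*N = (2 - 8)*(-332155) = -6*(-332155) = 1992930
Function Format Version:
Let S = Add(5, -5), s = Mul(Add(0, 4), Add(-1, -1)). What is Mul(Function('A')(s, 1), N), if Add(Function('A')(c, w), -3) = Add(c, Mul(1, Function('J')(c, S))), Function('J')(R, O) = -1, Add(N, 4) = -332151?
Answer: 1992930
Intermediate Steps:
N = -332155 (N = Add(-4, -332151) = -332155)
s = -8 (s = Mul(4, -2) = -8)
S = 0
Function('A')(c, w) = Add(2, c) (Function('A')(c, w) = Add(3, Add(c, Mul(1, -1))) = Add(3, Add(c, -1)) = Add(3, Add(-1, c)) = Add(2, c))
Mul(Function('A')(s, 1), N) = Mul(Add(2, -8), -332155) = Mul(-6, -332155) = 1992930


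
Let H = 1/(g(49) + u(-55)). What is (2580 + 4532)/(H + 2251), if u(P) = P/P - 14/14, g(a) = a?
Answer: 87122/27575 ≈ 3.1595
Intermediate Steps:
u(P) = 0 (u(P) = 1 - 14*1/14 = 1 - 1 = 0)
H = 1/49 (H = 1/(49 + 0) = 1/49 ≈ 0.020408)
(2580 + 4532)/(H + 2251) = (2580 + 4532)/(1/49 + 2251) = 7112/(110300/49) = 7112*(49/110300) = 87122/27575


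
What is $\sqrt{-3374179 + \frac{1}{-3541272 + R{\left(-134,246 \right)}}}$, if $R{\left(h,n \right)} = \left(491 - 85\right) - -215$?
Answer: $\frac{i \sqrt{42299414847329295030}}{3540651} \approx 1836.9 i$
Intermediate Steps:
$R{\left(h,n \right)} = 621$ ($R{\left(h,n \right)} = 406 + 215 = 621$)
$\sqrt{-3374179 + \frac{1}{-3541272 + R{\left(-134,246 \right)}}} = \sqrt{-3374179 + \frac{1}{-3541272 + 621}} = \sqrt{-3374179 + \frac{1}{-3540651}} = \sqrt{-3374179 - \frac{1}{3540651}} = \sqrt{- \frac{11946790250530}{3540651}} = \frac{i \sqrt{42299414847329295030}}{3540651}$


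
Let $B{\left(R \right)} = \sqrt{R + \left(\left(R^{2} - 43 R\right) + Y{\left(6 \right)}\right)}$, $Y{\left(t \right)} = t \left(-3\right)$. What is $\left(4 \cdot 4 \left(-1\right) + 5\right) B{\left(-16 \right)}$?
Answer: $- 11 \sqrt{910} \approx -331.83$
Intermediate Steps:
$Y{\left(t \right)} = - 3 t$
$B{\left(R \right)} = \sqrt{-18 + R^{2} - 42 R}$ ($B{\left(R \right)} = \sqrt{R - \left(18 - R^{2} + 43 R\right)} = \sqrt{-18 + R^{2} - 42 R}$)
$\left(4 \cdot 4 \left(-1\right) + 5\right) B{\left(-16 \right)} = \left(4 \cdot 4 \left(-1\right) + 5\right) \sqrt{-18 + \left(-16\right)^{2} - -672} = \left(16 \left(-1\right) + 5\right) \sqrt{-18 + 256 + 672} = \left(-16 + 5\right) \sqrt{910} = - 11 \sqrt{910}$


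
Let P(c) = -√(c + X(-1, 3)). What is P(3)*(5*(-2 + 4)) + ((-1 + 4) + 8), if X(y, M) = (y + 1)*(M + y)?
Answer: 11 - 10*√3 ≈ -6.3205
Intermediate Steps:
X(y, M) = (1 + y)*(M + y)
P(c) = -√c (P(c) = -√(c + (3 - 1 + (-1)² + 3*(-1))) = -√(c + (3 - 1 + 1 - 3)) = -√(c + 0) = -√c)
P(3)*(5*(-2 + 4)) + ((-1 + 4) + 8) = (-√3)*(5*(-2 + 4)) + ((-1 + 4) + 8) = (-√3)*(5*2) + (3 + 8) = -√3*10 + 11 = -10*√3 + 11 = 11 - 10*√3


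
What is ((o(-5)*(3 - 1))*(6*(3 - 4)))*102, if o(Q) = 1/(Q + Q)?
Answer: 612/5 ≈ 122.40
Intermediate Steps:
o(Q) = 1/(2*Q)
((o(-5)*(3 - 1))*(6*(3 - 4)))*102 = ((((½)/(-5))*(3 - 1))*(6*(3 - 4)))*102 = ((((½)*(-⅕))*2)*(6*(-1)))*102 = (-⅒*2*(-6))*102 = -⅕*(-6)*102 = (6/5)*102 = 612/5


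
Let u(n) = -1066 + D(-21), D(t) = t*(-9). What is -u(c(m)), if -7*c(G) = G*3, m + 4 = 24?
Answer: 877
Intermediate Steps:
D(t) = -9*t
m = 20 (m = -4 + 24 = 20)
c(G) = -3*G/7 (c(G) = -G*3/7 = -3*G/7)
u(n) = -877 (u(n) = -1066 - 9*(-21) = -1066 + 189 = -877)
-u(c(m)) = -1*(-877) = 877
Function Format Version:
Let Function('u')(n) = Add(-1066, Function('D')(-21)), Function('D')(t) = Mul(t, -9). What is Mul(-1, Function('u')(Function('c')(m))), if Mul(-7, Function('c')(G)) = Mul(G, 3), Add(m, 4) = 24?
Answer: 877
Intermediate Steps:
Function('D')(t) = Mul(-9, t)
m = 20 (m = Add(-4, 24) = 20)
Function('c')(G) = Mul(Rational(-3, 7), G) (Function('c')(G) = Mul(Rational(-1, 7), Mul(G, 3)) = Mul(Rational(-1, 7), Mul(3, G)) = Mul(Rational(-3, 7), G))
Function('u')(n) = -877 (Function('u')(n) = Add(-1066, Mul(-9, -21)) = Add(-1066, 189) = -877)
Mul(-1, Function('u')(Function('c')(m))) = Mul(-1, -877) = 877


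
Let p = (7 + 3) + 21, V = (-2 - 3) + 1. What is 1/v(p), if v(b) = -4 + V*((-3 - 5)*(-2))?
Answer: -1/68 ≈ -0.014706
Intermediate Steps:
V = -4 (V = -5 + 1 = -4)
p = 31 (p = 10 + 21 = 31)
v(b) = -68 (v(b) = -4 - 4*(-3 - 5)*(-2) = -4 - (-32)*(-2) = -4 - 4*16 = -4 - 64 = -68)
1/v(p) = 1/(-68) = -1/68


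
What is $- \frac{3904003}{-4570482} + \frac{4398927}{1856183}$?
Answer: $\frac{3907394381909}{1211950141458} \approx 3.2241$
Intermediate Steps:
$- \frac{3904003}{-4570482} + \frac{4398927}{1856183} = \left(-3904003\right) \left(- \frac{1}{4570482}\right) + 4398927 \cdot \frac{1}{1856183} = \frac{3904003}{4570482} + \frac{4398927}{1856183} = \frac{3907394381909}{1211950141458}$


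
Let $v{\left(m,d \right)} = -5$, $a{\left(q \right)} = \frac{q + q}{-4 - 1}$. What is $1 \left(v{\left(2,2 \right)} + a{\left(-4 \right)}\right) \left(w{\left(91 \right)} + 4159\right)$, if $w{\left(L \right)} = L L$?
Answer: $-42296$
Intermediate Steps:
$a{\left(q \right)} = - \frac{2 q}{5}$ ($a{\left(q \right)} = \frac{2 q}{-5} = 2 q \left(- \frac{1}{5}\right) = - \frac{2 q}{5}$)
$w{\left(L \right)} = L^{2}$
$1 \left(v{\left(2,2 \right)} + a{\left(-4 \right)}\right) \left(w{\left(91 \right)} + 4159\right) = 1 \left(-5 - - \frac{8}{5}\right) \left(91^{2} + 4159\right) = 1 \left(-5 + \frac{8}{5}\right) \left(8281 + 4159\right) = 1 \left(- \frac{17}{5}\right) 12440 = \left(- \frac{17}{5}\right) 12440 = -42296$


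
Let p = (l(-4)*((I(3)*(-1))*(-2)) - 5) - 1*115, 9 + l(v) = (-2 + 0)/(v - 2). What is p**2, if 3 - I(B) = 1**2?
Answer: 215296/9 ≈ 23922.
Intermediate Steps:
I(B) = 2 (I(B) = 3 - 1*1**2 = 3 - 1*1 = 3 - 1 = 2)
l(v) = -9 - 2/(-2 + v) (l(v) = -9 + (-2 + 0)/(v - 2) = -9 - 2/(-2 + v))
p = -464/3 (p = (((16 - 9*(-4))/(-2 - 4))*((2*(-1))*(-2)) - 5) - 1*115 = (((16 + 36)/(-6))*(-2*(-2)) - 5) - 115 = (-1/6*52*4 - 5) - 115 = (-26/3*4 - 5) - 115 = (-104/3 - 5) - 115 = -119/3 - 115 = -464/3 ≈ -154.67)
p**2 = (-464/3)**2 = 215296/9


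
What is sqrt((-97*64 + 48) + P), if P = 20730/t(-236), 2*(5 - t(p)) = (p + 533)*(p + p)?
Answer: I*sqrt(30266257648630)/70097 ≈ 78.484*I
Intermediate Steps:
t(p) = 5 - p*(533 + p) (t(p) = 5 - (p + 533)*(p + p)/2 = 5 - (533 + p)*2*p/2 = 5 - p*(533 + p))
P = 20730/70097 (P = 20730/(5 - 1*(-236)**2 - 533*(-236)) = 20730/(5 - 1*55696 + 125788) = 20730/(5 - 55696 + 125788) = 20730/70097 ≈ 0.29573)
sqrt((-97*64 + 48) + P) = sqrt((-97*64 + 48) + 20730/70097) = sqrt((-6208 + 48) + 20730/70097) = sqrt(-6160 + 20730/70097) = sqrt(-431776790/70097) = I*sqrt(30266257648630)/70097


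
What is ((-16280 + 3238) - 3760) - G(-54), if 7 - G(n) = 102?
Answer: -16707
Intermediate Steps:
G(n) = -95 (G(n) = 7 - 1*102 = 7 - 102 = -95)
((-16280 + 3238) - 3760) - G(-54) = ((-16280 + 3238) - 3760) - 1*(-95) = (-13042 - 3760) + 95 = -16802 + 95 = -16707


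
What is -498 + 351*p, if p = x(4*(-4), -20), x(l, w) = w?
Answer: -7518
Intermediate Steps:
p = -20
-498 + 351*p = -498 + 351*(-20) = -498 - 7020 = -7518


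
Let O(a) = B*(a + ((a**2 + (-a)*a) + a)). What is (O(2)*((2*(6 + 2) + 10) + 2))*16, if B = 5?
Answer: 8960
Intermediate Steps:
O(a) = 10*a (O(a) = 5*(a + ((a**2 + (-a)*a) + a)) = 5*(a + ((a**2 - a**2) + a)) = 5*(a + (0 + a)) = 5*(a + a) = 5*(2*a) = 10*a)
(O(2)*((2*(6 + 2) + 10) + 2))*16 = ((10*2)*((2*(6 + 2) + 10) + 2))*16 = (20*((2*8 + 10) + 2))*16 = (20*((16 + 10) + 2))*16 = (20*(26 + 2))*16 = (20*28)*16 = 560*16 = 8960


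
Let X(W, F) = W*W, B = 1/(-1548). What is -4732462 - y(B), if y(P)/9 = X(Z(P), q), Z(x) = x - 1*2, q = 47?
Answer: -1260055993681/266256 ≈ -4.7325e+6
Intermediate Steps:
B = -1/1548 ≈ -0.00064600
Z(x) = -2 + x (Z(x) = x - 2 = -2 + x)
X(W, F) = W**2
y(P) = 9*(-2 + P)**2
-4732462 - y(B) = -4732462 - 9*(-2 - 1/1548)**2 = -4732462 - 9*(-3097/1548)**2 = -4732462 - 9*9591409/2396304 = -4732462 - 1*9591409/266256 = -4732462 - 9591409/266256 = -1260055993681/266256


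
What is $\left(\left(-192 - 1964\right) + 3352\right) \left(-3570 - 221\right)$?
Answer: $-4534036$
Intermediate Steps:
$\left(\left(-192 - 1964\right) + 3352\right) \left(-3570 - 221\right) = \left(\left(-192 - 1964\right) + 3352\right) \left(-3791\right) = \left(-2156 + 3352\right) \left(-3791\right) = 1196 \left(-3791\right) = -4534036$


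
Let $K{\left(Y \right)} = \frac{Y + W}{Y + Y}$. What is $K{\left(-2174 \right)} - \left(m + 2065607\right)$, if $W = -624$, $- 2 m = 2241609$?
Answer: $- \frac{1026999618}{1087} \approx -9.448 \cdot 10^{5}$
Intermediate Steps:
$m = - \frac{2241609}{2}$ ($m = \left(- \frac{1}{2}\right) 2241609 = - \frac{2241609}{2} \approx -1.1208 \cdot 10^{6}$)
$K{\left(Y \right)} = \frac{-624 + Y}{2 Y}$ ($K{\left(Y \right)} = \frac{Y - 624}{Y + Y} = \frac{-624 + Y}{2 Y}$)
$K{\left(-2174 \right)} - \left(m + 2065607\right) = \frac{-624 - 2174}{2 \left(-2174\right)} - \left(- \frac{2241609}{2} + 2065607\right) = \frac{1}{2} \left(- \frac{1}{2174}\right) \left(-2798\right) - \frac{1889605}{2} = \frac{1399}{2174} - \frac{1889605}{2} = - \frac{1026999618}{1087}$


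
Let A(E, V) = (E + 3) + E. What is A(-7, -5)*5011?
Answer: -55121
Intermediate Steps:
A(E, V) = 3 + 2*E (A(E, V) = (3 + E) + E = 3 + 2*E)
A(-7, -5)*5011 = (3 + 2*(-7))*5011 = (3 - 14)*5011 = -11*5011 = -55121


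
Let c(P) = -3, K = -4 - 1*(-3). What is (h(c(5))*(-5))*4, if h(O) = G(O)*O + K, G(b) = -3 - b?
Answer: 20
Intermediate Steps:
K = -1 (K = -4 + 3 = -1)
h(O) = -1 + O*(-3 - O) (h(O) = (-3 - O)*O - 1 = O*(-3 - O) - 1 = -1 + O*(-3 - O))
(h(c(5))*(-5))*4 = ((-1 - 1*(-3)*(3 - 3))*(-5))*4 = ((-1 - 1*(-3)*0)*(-5))*4 = ((-1 + 0)*(-5))*4 = -1*(-5)*4 = 5*4 = 20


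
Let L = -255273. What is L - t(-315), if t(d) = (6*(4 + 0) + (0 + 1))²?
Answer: -255898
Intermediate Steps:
t(d) = 625 (t(d) = (6*4 + 1)² = (24 + 1)² = 25² = 625)
L - t(-315) = -255273 - 1*625 = -255273 - 625 = -255898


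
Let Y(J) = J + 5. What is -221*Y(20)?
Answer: -5525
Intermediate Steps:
Y(J) = 5 + J
-221*Y(20) = -221*(5 + 20) = -221*25 = -5525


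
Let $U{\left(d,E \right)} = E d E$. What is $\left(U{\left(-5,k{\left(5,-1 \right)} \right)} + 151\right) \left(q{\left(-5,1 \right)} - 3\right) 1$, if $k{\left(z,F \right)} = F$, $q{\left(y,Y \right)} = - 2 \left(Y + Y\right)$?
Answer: $-1022$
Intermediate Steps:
$q{\left(y,Y \right)} = - 4 Y$ ($q{\left(y,Y \right)} = - 2 \cdot 2 Y = - 4 Y$)
$U{\left(d,E \right)} = d E^{2}$
$\left(U{\left(-5,k{\left(5,-1 \right)} \right)} + 151\right) \left(q{\left(-5,1 \right)} - 3\right) 1 = \left(- 5 \left(-1\right)^{2} + 151\right) \left(\left(-4\right) 1 - 3\right) 1 = \left(\left(-5\right) 1 + 151\right) \left(-4 - 3\right) 1 = \left(-5 + 151\right) \left(\left(-7\right) 1\right) = 146 \left(-7\right) = -1022$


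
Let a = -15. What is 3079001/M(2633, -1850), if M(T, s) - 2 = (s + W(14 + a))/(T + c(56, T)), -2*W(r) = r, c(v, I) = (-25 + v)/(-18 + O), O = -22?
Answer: 324184936289/136598 ≈ 2.3733e+6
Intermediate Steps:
c(v, I) = 5/8 - v/40 (c(v, I) = (-25 + v)/(-18 - 22) = (-25 + v)/(-40) = (-25 + v)*(-1/40) = 5/8 - v/40)
W(r) = -r/2
M(T, s) = 2 + (1/2 + s)/(-31/40 + T) (M(T, s) = 2 + (s - (14 - 15)/2)/(T + (5/8 - 1/40*56)) = 2 + (s - 1/2*(-1))/(T + (5/8 - 7/5)) = 2 + (s + 1/2)/(T - 31/40) = 2 + (1/2 + s)/(-31/40 + T))
3079001/M(2633, -1850) = 3079001/((2*(-21 + 20*(-1850) + 40*2633)/(-31 + 40*2633))) = 3079001/((2*(-21 - 37000 + 105320)/(-31 + 105320))) = 3079001/((2*68299/105289)) = 3079001/((2*(1/105289)*68299)) = 3079001/(136598/105289) = 3079001*(105289/136598) = 324184936289/136598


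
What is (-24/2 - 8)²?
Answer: 400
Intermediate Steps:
(-24/2 - 8)² = (-24*½ - 8)² = (-12 - 8)² = (-20)² = 400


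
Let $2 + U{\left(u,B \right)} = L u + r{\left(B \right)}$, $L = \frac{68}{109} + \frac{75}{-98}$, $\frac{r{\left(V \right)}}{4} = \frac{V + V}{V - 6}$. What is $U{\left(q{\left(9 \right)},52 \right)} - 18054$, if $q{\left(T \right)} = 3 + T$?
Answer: $- \frac{2217150798}{122843} \approx -18049.0$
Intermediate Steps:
$r{\left(V \right)} = \frac{8 V}{-6 + V}$ ($r{\left(V \right)} = 4 \frac{V + V}{V - 6} = 4 \frac{2 V}{-6 + V} = \frac{8 V}{-6 + V}$)
$L = - \frac{1511}{10682}$ ($L = 68 \cdot \frac{1}{109} + 75 \left(- \frac{1}{98}\right) = \frac{68}{109} - \frac{75}{98} = - \frac{1511}{10682} \approx -0.14145$)
$U{\left(u,B \right)} = -2 - \frac{1511 u}{10682} + \frac{8 B}{-6 + B}$ ($U{\left(u,B \right)} = -2 + \left(- \frac{1511 u}{10682} + \frac{8 B}{-6 + B}\right) = -2 - \frac{1511 u}{10682} + \frac{8 B}{-6 + B}$)
$U{\left(q{\left(9 \right)},52 \right)} - 18054 = \frac{85456 \cdot 52 - \left(-6 + 52\right) \left(21364 + 1511 \left(3 + 9\right)\right)}{10682 \left(-6 + 52\right)} - 18054 = \frac{4443712 - 46 \left(21364 + 1511 \cdot 12\right)}{10682 \cdot 46} - 18054 = \frac{1}{10682} \cdot \frac{1}{46} \left(4443712 - 46 \left(21364 + 18132\right)\right) - 18054 = \frac{1}{10682} \cdot \frac{1}{46} \left(4443712 - 46 \cdot 39496\right) - 18054 = \frac{1}{10682} \cdot \frac{1}{46} \left(4443712 - 1816816\right) - 18054 = \frac{1}{10682} \cdot \frac{1}{46} \cdot 2626896 - 18054 = \frac{656724}{122843} - 18054 = - \frac{2217150798}{122843}$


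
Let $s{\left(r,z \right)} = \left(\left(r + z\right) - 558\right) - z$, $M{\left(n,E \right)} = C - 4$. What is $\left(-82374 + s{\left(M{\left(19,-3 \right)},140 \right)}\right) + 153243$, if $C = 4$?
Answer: $70311$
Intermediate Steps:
$M{\left(n,E \right)} = 0$ ($M{\left(n,E \right)} = 4 - 4 = 0$)
$s{\left(r,z \right)} = -558 + r$ ($s{\left(r,z \right)} = \left(-558 + r + z\right) - z = -558 + r$)
$\left(-82374 + s{\left(M{\left(19,-3 \right)},140 \right)}\right) + 153243 = \left(-82374 + \left(-558 + 0\right)\right) + 153243 = \left(-82374 - 558\right) + 153243 = -82932 + 153243 = 70311$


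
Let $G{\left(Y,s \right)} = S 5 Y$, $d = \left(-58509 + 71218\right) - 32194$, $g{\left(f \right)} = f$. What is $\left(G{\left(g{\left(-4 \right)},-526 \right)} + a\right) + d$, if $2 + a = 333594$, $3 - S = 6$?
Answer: $314167$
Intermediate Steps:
$S = -3$ ($S = 3 - 6 = -3$)
$d = -19485$ ($d = 12709 - 32194 = -19485$)
$a = 333592$ ($a = -2 + 333594 = 333592$)
$G{\left(Y,s \right)} = - 15 Y$ ($G{\left(Y,s \right)} = \left(-3\right) 5 Y = - 15 Y$)
$\left(G{\left(g{\left(-4 \right)},-526 \right)} + a\right) + d = \left(\left(-15\right) \left(-4\right) + 333592\right) - 19485 = \left(60 + 333592\right) - 19485 = 333652 - 19485 = 314167$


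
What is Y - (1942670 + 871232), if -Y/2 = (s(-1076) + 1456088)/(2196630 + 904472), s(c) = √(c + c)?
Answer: -4363100016090/1550551 - 2*I*√538/1550551 ≈ -2.8139e+6 - 2.9918e-5*I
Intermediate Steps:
s(c) = √2*√c (s(c) = √(2*c) = √2*√c)
Y = -1456088/1550551 - 2*I*√538/1550551 (Y = -2*(√2*√(-1076) + 1456088)/(2196630 + 904472) = -2*(√2*(2*I*√269) + 1456088)/3101102 = -2*(2*I*√538 + 1456088)/3101102 = -2*(1456088 + 2*I*√538)/3101102 = -2*(728044/1550551 + I*√538/1550551) = -1456088/1550551 - 2*I*√538/1550551 ≈ -0.93908 - 2.9918e-5*I)
Y - (1942670 + 871232) = (-1456088/1550551 - 2*I*√538/1550551) - (1942670 + 871232) = (-1456088/1550551 - 2*I*√538/1550551) - 1*2813902 = (-1456088/1550551 - 2*I*√538/1550551) - 2813902 = -4363100016090/1550551 - 2*I*√538/1550551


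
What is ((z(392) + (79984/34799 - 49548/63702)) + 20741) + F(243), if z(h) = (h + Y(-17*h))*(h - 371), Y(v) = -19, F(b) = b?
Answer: 10647318967097/369460983 ≈ 28819.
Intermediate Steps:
z(h) = (-371 + h)*(-19 + h) (z(h) = (h - 19)*(h - 371) = (-19 + h)*(-371 + h) = (-371 + h)*(-19 + h))
((z(392) + (79984/34799 - 49548/63702)) + 20741) + F(243) = (((7049 + 392**2 - 390*392) + (79984/34799 - 49548/63702)) + 20741) + 243 = (((7049 + 153664 - 152880) + (79984*(1/34799) - 49548*1/63702)) + 20741) + 243 = ((7833 + (79984/34799 - 8258/10617)) + 20741) + 243 = ((7833 + 561819986/369460983) + 20741) + 243 = (2894549699825/369460983 + 20741) + 243 = 10557539948228/369460983 + 243 = 10647318967097/369460983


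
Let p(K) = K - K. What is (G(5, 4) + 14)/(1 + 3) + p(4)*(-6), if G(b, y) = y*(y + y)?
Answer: 23/2 ≈ 11.500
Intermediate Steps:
p(K) = 0
G(b, y) = 2*y**2 (G(b, y) = y*(2*y) = 2*y**2)
(G(5, 4) + 14)/(1 + 3) + p(4)*(-6) = (2*4**2 + 14)/(1 + 3) + 0*(-6) = (2*16 + 14)/4 + 0 = (32 + 14)*(1/4) + 0 = 46*(1/4) + 0 = 23/2 + 0 = 23/2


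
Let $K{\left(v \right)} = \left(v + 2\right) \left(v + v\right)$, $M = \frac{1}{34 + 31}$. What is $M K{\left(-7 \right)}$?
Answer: $\frac{14}{13} \approx 1.0769$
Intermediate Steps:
$M = \frac{1}{65} \approx 0.015385$
$K{\left(v \right)} = 2 v \left(2 + v\right)$ ($K{\left(v \right)} = \left(2 + v\right) 2 v = 2 v \left(2 + v\right)$)
$M K{\left(-7 \right)} = \frac{2 \left(-7\right) \left(2 - 7\right)}{65} = \frac{2 \left(-7\right) \left(-5\right)}{65} = \frac{1}{65} \cdot 70 = \frac{14}{13}$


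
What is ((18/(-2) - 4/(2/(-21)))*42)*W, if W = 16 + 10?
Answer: 36036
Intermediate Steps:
W = 26
((18/(-2) - 4/(2/(-21)))*42)*W = ((18/(-2) - 4/(2/(-21)))*42)*26 = ((18*(-½) - 4/(2*(-1/21)))*42)*26 = ((-9 - 4/(-2/21))*42)*26 = ((-9 - 4*(-21/2))*42)*26 = ((-9 + 42)*42)*26 = (33*42)*26 = 1386*26 = 36036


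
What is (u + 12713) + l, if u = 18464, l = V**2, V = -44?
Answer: 33113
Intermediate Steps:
l = 1936 (l = (-44)**2 = 1936)
(u + 12713) + l = (18464 + 12713) + 1936 = 31177 + 1936 = 33113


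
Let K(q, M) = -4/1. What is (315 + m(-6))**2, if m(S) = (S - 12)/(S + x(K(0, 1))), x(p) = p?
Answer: 2509056/25 ≈ 1.0036e+5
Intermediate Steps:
K(q, M) = -4 (K(q, M) = -4*1 = -4)
m(S) = (-12 + S)/(-4 + S) (m(S) = (S - 12)/(S - 4) = (-12 + S)/(-4 + S))
(315 + m(-6))**2 = (315 + (-12 - 6)/(-4 - 6))**2 = (315 - 18/(-10))**2 = (315 - 1/10*(-18))**2 = (315 + 9/5)**2 = (1584/5)**2 = 2509056/25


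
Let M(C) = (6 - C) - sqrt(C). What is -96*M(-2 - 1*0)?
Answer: -768 + 96*I*sqrt(2) ≈ -768.0 + 135.76*I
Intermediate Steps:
M(C) = 6 - C - sqrt(C) (M(C) = (6 - C) - sqrt(C) = 6 - C - sqrt(C))
-96*M(-2 - 1*0) = -96*(6 - (-2 - 1*0) - sqrt(-2 - 1*0)) = -96*(6 - (-2 + 0) - sqrt(-2 + 0)) = -96*(6 - 1*(-2) - sqrt(-2)) = -96*(6 + 2 - I*sqrt(2)) = -96*(8 - I*sqrt(2)) = -768 + 96*I*sqrt(2)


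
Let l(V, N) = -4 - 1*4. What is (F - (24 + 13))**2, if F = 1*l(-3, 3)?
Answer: 2025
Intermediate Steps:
l(V, N) = -8 (l(V, N) = -4 - 4 = -8)
F = -8 (F = 1*(-8) = -8)
(F - (24 + 13))**2 = (-8 - (24 + 13))**2 = (-8 - 1*37)**2 = (-8 - 37)**2 = (-45)**2 = 2025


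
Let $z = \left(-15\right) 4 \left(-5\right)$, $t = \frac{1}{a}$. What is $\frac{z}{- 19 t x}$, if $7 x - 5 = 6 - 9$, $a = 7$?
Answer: $- \frac{7350}{19} \approx -386.84$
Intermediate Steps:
$x = \frac{2}{7}$ ($x = \frac{5}{7} + \frac{6 - 9}{7} = \frac{5}{7} + \frac{1}{7} \left(-3\right) = \frac{5}{7} - \frac{3}{7} = \frac{2}{7} \approx 0.28571$)
$t = \frac{1}{7} \approx 0.14286$
$z = 300$ ($z = \left(-60\right) \left(-5\right) = 300$)
$\frac{z}{- 19 t x} = \frac{300}{\left(-19\right) \frac{1}{7} \cdot \frac{2}{7}} = \frac{300}{\left(- \frac{19}{7}\right) \frac{2}{7}} = \frac{300}{- \frac{38}{49}} = 300 \left(- \frac{49}{38}\right) = - \frac{7350}{19}$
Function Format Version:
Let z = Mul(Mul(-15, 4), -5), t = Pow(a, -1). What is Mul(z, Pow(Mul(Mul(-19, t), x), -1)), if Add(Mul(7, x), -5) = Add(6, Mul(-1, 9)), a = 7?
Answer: Rational(-7350, 19) ≈ -386.84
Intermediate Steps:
x = Rational(2, 7) (x = Add(Rational(5, 7), Mul(Rational(1, 7), Add(6, Mul(-1, 9)))) = Add(Rational(5, 7), Mul(Rational(1, 7), Add(6, -9))) = Add(Rational(5, 7), Mul(Rational(1, 7), -3)) = Add(Rational(5, 7), Rational(-3, 7)) = Rational(2, 7) ≈ 0.28571)
t = Rational(1, 7) (t = Pow(7, -1) = Rational(1, 7) ≈ 0.14286)
z = 300 (z = Mul(-60, -5) = 300)
Mul(z, Pow(Mul(Mul(-19, t), x), -1)) = Mul(300, Pow(Mul(Mul(-19, Rational(1, 7)), Rational(2, 7)), -1)) = Mul(300, Pow(Mul(Rational(-19, 7), Rational(2, 7)), -1)) = Mul(300, Pow(Rational(-38, 49), -1)) = Mul(300, Rational(-49, 38)) = Rational(-7350, 19)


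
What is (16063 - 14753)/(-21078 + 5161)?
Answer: -1310/15917 ≈ -0.082302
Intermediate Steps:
(16063 - 14753)/(-21078 + 5161) = 1310/(-15917) = 1310*(-1/15917) = -1310/15917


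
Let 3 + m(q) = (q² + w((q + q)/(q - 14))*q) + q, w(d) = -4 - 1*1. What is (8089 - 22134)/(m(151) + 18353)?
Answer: -14045/40547 ≈ -0.34639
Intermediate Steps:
w(d) = -5 (w(d) = -4 - 1 = -5)
m(q) = -3 + q² - 4*q (m(q) = -3 + ((q² - 5*q) + q) = -3 + (q² - 4*q) = -3 + q² - 4*q)
(8089 - 22134)/(m(151) + 18353) = (8089 - 22134)/((-3 + 151² - 4*151) + 18353) = -14045/((-3 + 22801 - 604) + 18353) = -14045/(22194 + 18353) = -14045/40547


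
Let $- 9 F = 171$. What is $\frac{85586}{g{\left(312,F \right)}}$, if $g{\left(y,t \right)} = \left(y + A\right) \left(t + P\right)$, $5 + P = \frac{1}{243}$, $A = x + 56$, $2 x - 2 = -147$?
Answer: $- \frac{13864932}{1148707} \approx -12.07$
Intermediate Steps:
$x = - \frac{145}{2}$ ($x = 1 + \frac{1}{2} \left(-147\right) = 1 - \frac{147}{2} = - \frac{145}{2} \approx -72.5$)
$F = -19$ ($F = \left(- \frac{1}{9}\right) 171 = -19$)
$A = - \frac{33}{2}$ ($A = - \frac{145}{2} + 56 = - \frac{33}{2} \approx -16.5$)
$P = - \frac{1214}{243}$ ($P = -5 + \frac{1}{243} = - \frac{1214}{243} \approx -4.9959$)
$g{\left(y,t \right)} = \left(- \frac{1214}{243} + t\right) \left(- \frac{33}{2} + y\right)$ ($g{\left(y,t \right)} = \left(y - \frac{33}{2}\right) \left(t - \frac{1214}{243}\right) = \left(- \frac{33}{2} + y\right) \left(- \frac{1214}{243} + t\right) = \left(- \frac{1214}{243} + t\right) \left(- \frac{33}{2} + y\right)$)
$\frac{85586}{g{\left(312,F \right)}} = \frac{85586}{\frac{6677}{81} - \frac{126256}{81} - - \frac{627}{2} - 5928} = \frac{85586}{\frac{6677}{81} - \frac{126256}{81} + \frac{627}{2} - 5928} = \frac{85586}{- \frac{1148707}{162}} = 85586 \left(- \frac{162}{1148707}\right) = - \frac{13864932}{1148707}$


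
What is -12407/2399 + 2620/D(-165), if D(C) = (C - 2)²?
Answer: -339733443/66905711 ≈ -5.0778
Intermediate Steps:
D(C) = (-2 + C)²
-12407/2399 + 2620/D(-165) = -12407/2399 + 2620/((-2 - 165)²) = -12407*1/2399 + 2620/((-167)²) = -12407/2399 + 2620/27889 = -339733443/66905711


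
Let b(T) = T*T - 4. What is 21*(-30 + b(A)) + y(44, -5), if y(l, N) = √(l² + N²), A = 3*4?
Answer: 2310 + √1961 ≈ 2354.3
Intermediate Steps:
A = 12
b(T) = -4 + T² (b(T) = T² - 4 = -4 + T²)
y(l, N) = √(N² + l²)
21*(-30 + b(A)) + y(44, -5) = 21*(-30 + (-4 + 12²)) + √((-5)² + 44²) = 21*(-30 + (-4 + 144)) + √(25 + 1936) = 21*(-30 + 140) + √1961 = 21*110 + √1961 = 2310 + √1961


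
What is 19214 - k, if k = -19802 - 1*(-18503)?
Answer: 20513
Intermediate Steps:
k = -1299 (k = -19802 + 18503 = -1299)
19214 - k = 19214 - 1*(-1299) = 19214 + 1299 = 20513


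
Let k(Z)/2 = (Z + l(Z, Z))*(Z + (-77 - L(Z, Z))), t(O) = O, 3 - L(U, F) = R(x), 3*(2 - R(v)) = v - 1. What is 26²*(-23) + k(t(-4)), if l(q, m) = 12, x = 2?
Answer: -50596/3 ≈ -16865.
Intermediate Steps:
R(v) = 7/3 - v/3 (R(v) = 2 - (v - 1)/3 = 2 - (-1 + v)/3 = 2 + (⅓ - v/3) = 7/3 - v/3)
L(U, F) = 4/3 (L(U, F) = 3 - (7/3 - ⅓*2) = 3 - (7/3 - ⅔) = 3 - 1*5/3 = 3 - 5/3 = 4/3)
k(Z) = 2*(12 + Z)*(-235/3 + Z) (k(Z) = 2*((Z + 12)*(Z + (-77 - 1*4/3))) = 2*((12 + Z)*(Z + (-77 - 4/3))) = 2*((12 + Z)*(Z - 235/3)) = 2*((12 + Z)*(-235/3 + Z)) = 2*(12 + Z)*(-235/3 + Z))
26²*(-23) + k(t(-4)) = 26²*(-23) + (-1880 + 2*(-4)² - 398/3*(-4)) = 676*(-23) + (-1880 + 2*16 + 1592/3) = -15548 + (-1880 + 32 + 1592/3) = -15548 - 3952/3 = -50596/3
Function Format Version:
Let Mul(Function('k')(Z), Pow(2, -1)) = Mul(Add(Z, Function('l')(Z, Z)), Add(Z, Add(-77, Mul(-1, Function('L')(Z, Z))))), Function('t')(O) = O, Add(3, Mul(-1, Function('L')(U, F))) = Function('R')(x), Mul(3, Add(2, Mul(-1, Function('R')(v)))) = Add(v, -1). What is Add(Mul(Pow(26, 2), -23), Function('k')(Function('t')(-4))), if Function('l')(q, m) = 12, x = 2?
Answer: Rational(-50596, 3) ≈ -16865.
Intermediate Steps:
Function('R')(v) = Add(Rational(7, 3), Mul(Rational(-1, 3), v)) (Function('R')(v) = Add(2, Mul(Rational(-1, 3), Add(v, -1))) = Add(2, Mul(Rational(-1, 3), Add(-1, v))) = Add(2, Add(Rational(1, 3), Mul(Rational(-1, 3), v))) = Add(Rational(7, 3), Mul(Rational(-1, 3), v)))
Function('L')(U, F) = Rational(4, 3) (Function('L')(U, F) = Add(3, Mul(-1, Add(Rational(7, 3), Mul(Rational(-1, 3), 2)))) = Add(3, Mul(-1, Add(Rational(7, 3), Rational(-2, 3)))) = Add(3, Mul(-1, Rational(5, 3))) = Add(3, Rational(-5, 3)) = Rational(4, 3))
Function('k')(Z) = Mul(2, Add(12, Z), Add(Rational(-235, 3), Z)) (Function('k')(Z) = Mul(2, Mul(Add(Z, 12), Add(Z, Add(-77, Mul(-1, Rational(4, 3)))))) = Mul(2, Mul(Add(12, Z), Add(Z, Add(-77, Rational(-4, 3))))) = Mul(2, Mul(Add(12, Z), Add(Z, Rational(-235, 3)))) = Mul(2, Mul(Add(12, Z), Add(Rational(-235, 3), Z))) = Mul(2, Add(12, Z), Add(Rational(-235, 3), Z)))
Add(Mul(Pow(26, 2), -23), Function('k')(Function('t')(-4))) = Add(Mul(Pow(26, 2), -23), Add(-1880, Mul(2, Pow(-4, 2)), Mul(Rational(-398, 3), -4))) = Add(Mul(676, -23), Add(-1880, Mul(2, 16), Rational(1592, 3))) = Add(-15548, Add(-1880, 32, Rational(1592, 3))) = Add(-15548, Rational(-3952, 3)) = Rational(-50596, 3)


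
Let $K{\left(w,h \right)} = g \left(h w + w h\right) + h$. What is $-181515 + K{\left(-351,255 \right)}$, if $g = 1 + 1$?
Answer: $-539280$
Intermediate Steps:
$g = 2$
$K{\left(w,h \right)} = h + 4 h w$ ($K{\left(w,h \right)} = 2 \left(h w + w h\right) + h = 2 \left(h w + h w\right) + h = 2 \cdot 2 h w + h = 4 h w + h = h + 4 h w$)
$-181515 + K{\left(-351,255 \right)} = -181515 + 255 \left(1 + 4 \left(-351\right)\right) = -181515 + 255 \left(1 - 1404\right) = -181515 + 255 \left(-1403\right) = -181515 - 357765 = -539280$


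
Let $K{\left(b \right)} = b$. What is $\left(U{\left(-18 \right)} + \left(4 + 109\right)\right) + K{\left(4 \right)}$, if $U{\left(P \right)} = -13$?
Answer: $104$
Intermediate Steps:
$\left(U{\left(-18 \right)} + \left(4 + 109\right)\right) + K{\left(4 \right)} = \left(-13 + \left(4 + 109\right)\right) + 4 = \left(-13 + 113\right) + 4 = 100 + 4 = 104$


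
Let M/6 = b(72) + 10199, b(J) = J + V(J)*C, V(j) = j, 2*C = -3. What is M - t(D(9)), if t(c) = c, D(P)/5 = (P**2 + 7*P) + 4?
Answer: 60238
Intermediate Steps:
C = -3/2 (C = (1/2)*(-3) = -3/2 ≈ -1.5000)
b(J) = -J/2 (b(J) = J + J*(-3/2) = J - 3*J/2 = -J/2)
D(P) = 20 + 5*P**2 + 35*P (D(P) = 5*((P**2 + 7*P) + 4) = 5*(4 + P**2 + 7*P) = 20 + 5*P**2 + 35*P)
M = 60978 (M = 6*(-1/2*72 + 10199) = 6*(-36 + 10199) = 6*10163 = 60978)
M - t(D(9)) = 60978 - (20 + 5*9**2 + 35*9) = 60978 - (20 + 5*81 + 315) = 60978 - (20 + 405 + 315) = 60978 - 1*740 = 60978 - 740 = 60238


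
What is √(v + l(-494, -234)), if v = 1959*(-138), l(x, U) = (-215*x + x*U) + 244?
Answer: 2*I*√12073 ≈ 219.75*I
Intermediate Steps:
l(x, U) = 244 - 215*x + U*x (l(x, U) = (-215*x + U*x) + 244 = 244 - 215*x + U*x)
v = -270342
√(v + l(-494, -234)) = √(-270342 + (244 - 215*(-494) - 234*(-494))) = √(-270342 + (244 + 106210 + 115596)) = √(-270342 + 222050) = √(-48292) = 2*I*√12073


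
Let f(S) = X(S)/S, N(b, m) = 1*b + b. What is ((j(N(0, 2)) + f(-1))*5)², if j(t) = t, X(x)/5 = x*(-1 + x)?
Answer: 2500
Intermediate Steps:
X(x) = 5*x*(-1 + x) (X(x) = 5*(x*(-1 + x)) = 5*x*(-1 + x))
N(b, m) = 2*b (N(b, m) = b + b = 2*b)
f(S) = -5 + 5*S (f(S) = (5*S*(-1 + S))/S = -5 + 5*S)
((j(N(0, 2)) + f(-1))*5)² = ((2*0 + (-5 + 5*(-1)))*5)² = ((0 + (-5 - 5))*5)² = ((0 - 10)*5)² = (-10*5)² = (-50)² = 2500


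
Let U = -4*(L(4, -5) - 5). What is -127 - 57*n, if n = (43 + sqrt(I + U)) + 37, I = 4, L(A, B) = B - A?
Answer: -4687 - 114*sqrt(15) ≈ -5128.5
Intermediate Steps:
U = 56 (U = -4*((-5 - 1*4) - 5) = -4*((-5 - 4) - 5) = -4*(-9 - 5) = -4*(-14) = 56)
n = 80 + 2*sqrt(15) (n = (43 + sqrt(4 + 56)) + 37 = (43 + sqrt(60)) + 37 = (43 + 2*sqrt(15)) + 37 = 80 + 2*sqrt(15) ≈ 87.746)
-127 - 57*n = -127 - 57*(80 + 2*sqrt(15)) = -127 + (-4560 - 114*sqrt(15)) = -4687 - 114*sqrt(15)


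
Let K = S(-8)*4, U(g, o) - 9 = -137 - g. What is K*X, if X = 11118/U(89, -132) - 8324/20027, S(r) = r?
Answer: 1026132544/620837 ≈ 1652.8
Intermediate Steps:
U(g, o) = -128 - g (U(g, o) = 9 + (-137 - g) = -128 - g)
K = -32 (K = -8*4 = -32)
X = -32066642/620837 (X = 11118/(-128 - 1*89) - 8324/20027 = 11118/(-128 - 89) - 8324*1/20027 = 11118/(-217) - 8324/20027 = 11118*(-1/217) - 8324/20027 = -11118/217 - 8324/20027 = -32066642/620837 ≈ -51.651)
K*X = -32*(-32066642/620837) = 1026132544/620837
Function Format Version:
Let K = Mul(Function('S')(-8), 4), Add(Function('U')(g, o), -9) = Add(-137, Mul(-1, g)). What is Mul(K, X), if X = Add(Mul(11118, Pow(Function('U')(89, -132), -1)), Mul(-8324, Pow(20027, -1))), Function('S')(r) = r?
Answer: Rational(1026132544, 620837) ≈ 1652.8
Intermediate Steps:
Function('U')(g, o) = Add(-128, Mul(-1, g)) (Function('U')(g, o) = Add(9, Add(-137, Mul(-1, g))) = Add(-128, Mul(-1, g)))
K = -32 (K = Mul(-8, 4) = -32)
X = Rational(-32066642, 620837) (X = Add(Mul(11118, Pow(Add(-128, Mul(-1, 89)), -1)), Mul(-8324, Pow(20027, -1))) = Add(Mul(11118, Pow(Add(-128, -89), -1)), Mul(-8324, Rational(1, 20027))) = Add(Mul(11118, Pow(-217, -1)), Rational(-8324, 20027)) = Add(Mul(11118, Rational(-1, 217)), Rational(-8324, 20027)) = Add(Rational(-11118, 217), Rational(-8324, 20027)) = Rational(-32066642, 620837) ≈ -51.651)
Mul(K, X) = Mul(-32, Rational(-32066642, 620837)) = Rational(1026132544, 620837)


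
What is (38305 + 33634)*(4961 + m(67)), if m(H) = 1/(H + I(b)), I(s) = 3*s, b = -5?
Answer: 18558319647/52 ≈ 3.5689e+8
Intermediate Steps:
m(H) = 1/(-15 + H) (m(H) = 1/(H + 3*(-5)) = 1/(H - 15) = 1/(-15 + H))
(38305 + 33634)*(4961 + m(67)) = (38305 + 33634)*(4961 + 1/(-15 + 67)) = 71939*(4961 + 1/52) = 71939*(257973/52) = 18558319647/52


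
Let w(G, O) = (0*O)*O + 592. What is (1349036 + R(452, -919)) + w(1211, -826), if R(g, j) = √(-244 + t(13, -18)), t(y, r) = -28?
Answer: 1349628 + 4*I*√17 ≈ 1.3496e+6 + 16.492*I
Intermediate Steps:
w(G, O) = 592 (w(G, O) = 0*O + 592 = 0 + 592 = 592)
R(g, j) = 4*I*√17 (R(g, j) = √(-244 - 28) = √(-272) = 4*I*√17)
(1349036 + R(452, -919)) + w(1211, -826) = (1349036 + 4*I*√17) + 592 = 1349628 + 4*I*√17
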